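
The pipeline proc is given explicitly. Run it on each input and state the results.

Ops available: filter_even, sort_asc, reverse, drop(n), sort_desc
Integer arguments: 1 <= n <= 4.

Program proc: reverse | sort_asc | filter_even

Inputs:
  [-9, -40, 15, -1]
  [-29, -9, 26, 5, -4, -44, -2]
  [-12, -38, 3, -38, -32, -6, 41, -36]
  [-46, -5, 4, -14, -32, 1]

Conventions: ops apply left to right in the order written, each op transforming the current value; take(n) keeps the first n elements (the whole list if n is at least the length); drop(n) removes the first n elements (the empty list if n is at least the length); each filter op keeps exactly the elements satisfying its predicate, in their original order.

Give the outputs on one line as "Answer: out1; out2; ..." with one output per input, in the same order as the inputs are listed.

[-40]; [-44, -4, -2, 26]; [-38, -38, -36, -32, -12, -6]; [-46, -32, -14, 4]

Execution, op by op:
  [-9, -40, 15, -1] -> [-1, 15, -40, -9] -> [-40, -9, -1, 15] -> [-40]
  [-29, -9, 26, 5, -4, -44, -2] -> [-2, -44, -4, 5, 26, -9, -29] -> [-44, -29, -9, -4, -2, 5, 26] -> [-44, -4, -2, 26]
  [-12, -38, 3, -38, -32, -6, 41, -36] -> [-36, 41, -6, -32, -38, 3, -38, -12] -> [-38, -38, -36, -32, -12, -6, 3, 41] -> [-38, -38, -36, -32, -12, -6]
  [-46, -5, 4, -14, -32, 1] -> [1, -32, -14, 4, -5, -46] -> [-46, -32, -14, -5, 1, 4] -> [-46, -32, -14, 4]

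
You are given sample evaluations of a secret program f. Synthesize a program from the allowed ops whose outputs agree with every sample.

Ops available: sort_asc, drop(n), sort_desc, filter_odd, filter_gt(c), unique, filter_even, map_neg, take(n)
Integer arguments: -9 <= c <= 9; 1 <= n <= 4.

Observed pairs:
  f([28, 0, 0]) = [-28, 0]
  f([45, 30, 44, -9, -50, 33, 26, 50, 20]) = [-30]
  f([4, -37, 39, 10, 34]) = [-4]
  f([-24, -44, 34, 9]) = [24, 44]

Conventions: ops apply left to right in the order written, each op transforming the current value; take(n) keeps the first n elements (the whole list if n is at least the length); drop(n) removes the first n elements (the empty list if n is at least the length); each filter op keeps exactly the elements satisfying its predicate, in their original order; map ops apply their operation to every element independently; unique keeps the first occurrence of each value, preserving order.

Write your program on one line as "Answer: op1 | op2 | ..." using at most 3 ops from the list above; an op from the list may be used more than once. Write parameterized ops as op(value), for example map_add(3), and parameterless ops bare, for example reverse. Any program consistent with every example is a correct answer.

take(2) | filter_even | map_neg

Check, running the answer program on each example:
  [28, 0, 0] -> [28, 0] -> [28, 0] -> [-28, 0]
  [45, 30, 44, -9, -50, 33, 26, 50, 20] -> [45, 30] -> [30] -> [-30]
  [4, -37, 39, 10, 34] -> [4, -37] -> [4] -> [-4]
  [-24, -44, 34, 9] -> [-24, -44] -> [-24, -44] -> [24, 44]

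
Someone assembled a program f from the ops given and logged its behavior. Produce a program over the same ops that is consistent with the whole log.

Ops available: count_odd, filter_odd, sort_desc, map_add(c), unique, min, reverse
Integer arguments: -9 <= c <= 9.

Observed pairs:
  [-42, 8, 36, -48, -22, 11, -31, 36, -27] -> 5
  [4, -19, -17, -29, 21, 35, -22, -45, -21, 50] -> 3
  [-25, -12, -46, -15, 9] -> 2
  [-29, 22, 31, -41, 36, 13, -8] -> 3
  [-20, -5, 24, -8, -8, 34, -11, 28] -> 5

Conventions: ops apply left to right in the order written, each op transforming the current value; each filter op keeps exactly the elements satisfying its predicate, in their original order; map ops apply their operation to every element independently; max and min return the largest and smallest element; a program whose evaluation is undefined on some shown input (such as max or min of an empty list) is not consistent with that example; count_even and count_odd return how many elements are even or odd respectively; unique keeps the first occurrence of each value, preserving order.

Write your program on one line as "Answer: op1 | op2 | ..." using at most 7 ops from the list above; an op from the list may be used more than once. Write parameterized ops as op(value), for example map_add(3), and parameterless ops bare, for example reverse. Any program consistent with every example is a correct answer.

sort_desc | map_add(-6) | map_add(-7) | unique | reverse | count_odd

Check, running the answer program on each example:
  [-42, 8, 36, -48, -22, 11, -31, 36, -27] -> [36, 36, 11, 8, -22, -27, -31, -42, -48] -> [30, 30, 5, 2, -28, -33, -37, -48, -54] -> [23, 23, -2, -5, -35, -40, -44, -55, -61] -> [23, -2, -5, -35, -40, -44, -55, -61] -> [-61, -55, -44, -40, -35, -5, -2, 23] -> 5
  [4, -19, -17, -29, 21, 35, -22, -45, -21, 50] -> [50, 35, 21, 4, -17, -19, -21, -22, -29, -45] -> [44, 29, 15, -2, -23, -25, -27, -28, -35, -51] -> [37, 22, 8, -9, -30, -32, -34, -35, -42, -58] -> [37, 22, 8, -9, -30, -32, -34, -35, -42, -58] -> [-58, -42, -35, -34, -32, -30, -9, 8, 22, 37] -> 3
  [-25, -12, -46, -15, 9] -> [9, -12, -15, -25, -46] -> [3, -18, -21, -31, -52] -> [-4, -25, -28, -38, -59] -> [-4, -25, -28, -38, -59] -> [-59, -38, -28, -25, -4] -> 2
  [-29, 22, 31, -41, 36, 13, -8] -> [36, 31, 22, 13, -8, -29, -41] -> [30, 25, 16, 7, -14, -35, -47] -> [23, 18, 9, 0, -21, -42, -54] -> [23, 18, 9, 0, -21, -42, -54] -> [-54, -42, -21, 0, 9, 18, 23] -> 3
  [-20, -5, 24, -8, -8, 34, -11, 28] -> [34, 28, 24, -5, -8, -8, -11, -20] -> [28, 22, 18, -11, -14, -14, -17, -26] -> [21, 15, 11, -18, -21, -21, -24, -33] -> [21, 15, 11, -18, -21, -24, -33] -> [-33, -24, -21, -18, 11, 15, 21] -> 5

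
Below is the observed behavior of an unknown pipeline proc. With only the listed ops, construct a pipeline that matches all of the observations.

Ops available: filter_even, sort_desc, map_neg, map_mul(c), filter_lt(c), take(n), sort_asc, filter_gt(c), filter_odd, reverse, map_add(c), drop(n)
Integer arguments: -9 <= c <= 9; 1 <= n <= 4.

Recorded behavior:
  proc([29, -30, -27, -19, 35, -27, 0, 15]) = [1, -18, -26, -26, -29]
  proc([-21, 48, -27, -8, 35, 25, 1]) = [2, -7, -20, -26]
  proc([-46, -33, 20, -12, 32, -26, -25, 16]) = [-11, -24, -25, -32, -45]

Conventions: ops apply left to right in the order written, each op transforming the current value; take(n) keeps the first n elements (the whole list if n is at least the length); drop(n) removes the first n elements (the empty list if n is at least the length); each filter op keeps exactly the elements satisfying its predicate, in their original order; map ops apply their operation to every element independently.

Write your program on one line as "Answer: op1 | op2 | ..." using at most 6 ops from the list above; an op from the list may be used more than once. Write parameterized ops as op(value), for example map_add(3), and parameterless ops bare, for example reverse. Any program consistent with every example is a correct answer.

sort_asc | filter_lt(2) | sort_desc | map_neg | map_add(-1) | map_neg

Check, running the answer program on each example:
  [29, -30, -27, -19, 35, -27, 0, 15] -> [-30, -27, -27, -19, 0, 15, 29, 35] -> [-30, -27, -27, -19, 0] -> [0, -19, -27, -27, -30] -> [0, 19, 27, 27, 30] -> [-1, 18, 26, 26, 29] -> [1, -18, -26, -26, -29]
  [-21, 48, -27, -8, 35, 25, 1] -> [-27, -21, -8, 1, 25, 35, 48] -> [-27, -21, -8, 1] -> [1, -8, -21, -27] -> [-1, 8, 21, 27] -> [-2, 7, 20, 26] -> [2, -7, -20, -26]
  [-46, -33, 20, -12, 32, -26, -25, 16] -> [-46, -33, -26, -25, -12, 16, 20, 32] -> [-46, -33, -26, -25, -12] -> [-12, -25, -26, -33, -46] -> [12, 25, 26, 33, 46] -> [11, 24, 25, 32, 45] -> [-11, -24, -25, -32, -45]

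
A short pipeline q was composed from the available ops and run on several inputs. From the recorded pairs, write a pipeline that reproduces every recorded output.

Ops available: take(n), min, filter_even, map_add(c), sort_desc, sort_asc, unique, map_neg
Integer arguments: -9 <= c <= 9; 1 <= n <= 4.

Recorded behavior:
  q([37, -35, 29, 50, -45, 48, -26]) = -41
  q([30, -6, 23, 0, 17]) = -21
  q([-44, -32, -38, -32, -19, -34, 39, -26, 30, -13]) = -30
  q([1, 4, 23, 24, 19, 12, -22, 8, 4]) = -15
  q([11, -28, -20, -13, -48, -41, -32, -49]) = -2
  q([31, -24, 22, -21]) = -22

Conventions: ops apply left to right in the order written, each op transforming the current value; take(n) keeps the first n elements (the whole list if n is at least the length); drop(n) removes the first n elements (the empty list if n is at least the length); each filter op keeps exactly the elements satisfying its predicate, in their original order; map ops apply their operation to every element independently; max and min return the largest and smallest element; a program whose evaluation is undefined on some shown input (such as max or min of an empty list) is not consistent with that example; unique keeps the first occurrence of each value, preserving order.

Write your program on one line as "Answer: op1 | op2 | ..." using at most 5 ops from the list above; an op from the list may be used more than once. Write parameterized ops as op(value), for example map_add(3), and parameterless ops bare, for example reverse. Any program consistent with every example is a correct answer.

sort_asc | unique | map_add(-9) | map_neg | min

Check, running the answer program on each example:
  [37, -35, 29, 50, -45, 48, -26] -> [-45, -35, -26, 29, 37, 48, 50] -> [-45, -35, -26, 29, 37, 48, 50] -> [-54, -44, -35, 20, 28, 39, 41] -> [54, 44, 35, -20, -28, -39, -41] -> -41
  [30, -6, 23, 0, 17] -> [-6, 0, 17, 23, 30] -> [-6, 0, 17, 23, 30] -> [-15, -9, 8, 14, 21] -> [15, 9, -8, -14, -21] -> -21
  [-44, -32, -38, -32, -19, -34, 39, -26, 30, -13] -> [-44, -38, -34, -32, -32, -26, -19, -13, 30, 39] -> [-44, -38, -34, -32, -26, -19, -13, 30, 39] -> [-53, -47, -43, -41, -35, -28, -22, 21, 30] -> [53, 47, 43, 41, 35, 28, 22, -21, -30] -> -30
  [1, 4, 23, 24, 19, 12, -22, 8, 4] -> [-22, 1, 4, 4, 8, 12, 19, 23, 24] -> [-22, 1, 4, 8, 12, 19, 23, 24] -> [-31, -8, -5, -1, 3, 10, 14, 15] -> [31, 8, 5, 1, -3, -10, -14, -15] -> -15
  [11, -28, -20, -13, -48, -41, -32, -49] -> [-49, -48, -41, -32, -28, -20, -13, 11] -> [-49, -48, -41, -32, -28, -20, -13, 11] -> [-58, -57, -50, -41, -37, -29, -22, 2] -> [58, 57, 50, 41, 37, 29, 22, -2] -> -2
  [31, -24, 22, -21] -> [-24, -21, 22, 31] -> [-24, -21, 22, 31] -> [-33, -30, 13, 22] -> [33, 30, -13, -22] -> -22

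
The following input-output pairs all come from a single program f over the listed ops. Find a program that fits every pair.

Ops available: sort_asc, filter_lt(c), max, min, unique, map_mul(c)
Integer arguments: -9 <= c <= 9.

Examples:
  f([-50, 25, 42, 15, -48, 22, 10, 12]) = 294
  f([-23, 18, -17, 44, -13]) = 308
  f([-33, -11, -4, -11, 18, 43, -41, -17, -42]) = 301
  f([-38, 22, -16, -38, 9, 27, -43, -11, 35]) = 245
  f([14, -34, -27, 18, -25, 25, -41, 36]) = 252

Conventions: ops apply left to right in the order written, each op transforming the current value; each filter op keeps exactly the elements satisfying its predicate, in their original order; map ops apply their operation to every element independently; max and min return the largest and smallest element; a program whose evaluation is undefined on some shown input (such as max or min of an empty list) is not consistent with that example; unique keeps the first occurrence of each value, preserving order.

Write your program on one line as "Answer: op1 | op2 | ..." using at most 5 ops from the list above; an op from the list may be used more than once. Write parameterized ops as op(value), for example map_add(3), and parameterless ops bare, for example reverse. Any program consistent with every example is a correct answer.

sort_asc | map_mul(7) | unique | max

Check, running the answer program on each example:
  [-50, 25, 42, 15, -48, 22, 10, 12] -> [-50, -48, 10, 12, 15, 22, 25, 42] -> [-350, -336, 70, 84, 105, 154, 175, 294] -> [-350, -336, 70, 84, 105, 154, 175, 294] -> 294
  [-23, 18, -17, 44, -13] -> [-23, -17, -13, 18, 44] -> [-161, -119, -91, 126, 308] -> [-161, -119, -91, 126, 308] -> 308
  [-33, -11, -4, -11, 18, 43, -41, -17, -42] -> [-42, -41, -33, -17, -11, -11, -4, 18, 43] -> [-294, -287, -231, -119, -77, -77, -28, 126, 301] -> [-294, -287, -231, -119, -77, -28, 126, 301] -> 301
  [-38, 22, -16, -38, 9, 27, -43, -11, 35] -> [-43, -38, -38, -16, -11, 9, 22, 27, 35] -> [-301, -266, -266, -112, -77, 63, 154, 189, 245] -> [-301, -266, -112, -77, 63, 154, 189, 245] -> 245
  [14, -34, -27, 18, -25, 25, -41, 36] -> [-41, -34, -27, -25, 14, 18, 25, 36] -> [-287, -238, -189, -175, 98, 126, 175, 252] -> [-287, -238, -189, -175, 98, 126, 175, 252] -> 252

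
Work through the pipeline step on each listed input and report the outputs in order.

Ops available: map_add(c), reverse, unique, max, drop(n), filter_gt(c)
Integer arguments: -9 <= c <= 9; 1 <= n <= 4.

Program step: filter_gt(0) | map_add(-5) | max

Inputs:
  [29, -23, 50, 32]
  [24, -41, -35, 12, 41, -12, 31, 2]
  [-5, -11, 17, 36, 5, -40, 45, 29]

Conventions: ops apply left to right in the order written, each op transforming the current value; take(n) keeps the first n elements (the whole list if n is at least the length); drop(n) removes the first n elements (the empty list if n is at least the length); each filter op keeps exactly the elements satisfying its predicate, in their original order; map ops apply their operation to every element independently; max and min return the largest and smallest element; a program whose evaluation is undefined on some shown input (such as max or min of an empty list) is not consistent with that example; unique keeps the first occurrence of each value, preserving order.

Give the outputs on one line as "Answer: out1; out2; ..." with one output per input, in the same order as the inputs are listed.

45; 36; 40

Execution, op by op:
  [29, -23, 50, 32] -> [29, 50, 32] -> [24, 45, 27] -> 45
  [24, -41, -35, 12, 41, -12, 31, 2] -> [24, 12, 41, 31, 2] -> [19, 7, 36, 26, -3] -> 36
  [-5, -11, 17, 36, 5, -40, 45, 29] -> [17, 36, 5, 45, 29] -> [12, 31, 0, 40, 24] -> 40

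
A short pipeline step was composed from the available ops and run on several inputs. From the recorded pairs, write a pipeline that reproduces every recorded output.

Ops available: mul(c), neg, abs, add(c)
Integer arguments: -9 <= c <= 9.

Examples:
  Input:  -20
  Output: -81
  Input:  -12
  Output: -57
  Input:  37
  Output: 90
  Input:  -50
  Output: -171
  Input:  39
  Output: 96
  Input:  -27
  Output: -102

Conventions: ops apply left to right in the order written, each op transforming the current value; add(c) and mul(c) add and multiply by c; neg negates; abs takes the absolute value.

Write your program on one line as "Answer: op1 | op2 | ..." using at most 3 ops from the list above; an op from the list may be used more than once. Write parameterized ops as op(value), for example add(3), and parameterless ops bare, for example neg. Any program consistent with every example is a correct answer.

add(-7) | neg | mul(-3)

Check, running the answer program on each example:
  -20 -> -27 -> 27 -> -81
  -12 -> -19 -> 19 -> -57
  37 -> 30 -> -30 -> 90
  -50 -> -57 -> 57 -> -171
  39 -> 32 -> -32 -> 96
  -27 -> -34 -> 34 -> -102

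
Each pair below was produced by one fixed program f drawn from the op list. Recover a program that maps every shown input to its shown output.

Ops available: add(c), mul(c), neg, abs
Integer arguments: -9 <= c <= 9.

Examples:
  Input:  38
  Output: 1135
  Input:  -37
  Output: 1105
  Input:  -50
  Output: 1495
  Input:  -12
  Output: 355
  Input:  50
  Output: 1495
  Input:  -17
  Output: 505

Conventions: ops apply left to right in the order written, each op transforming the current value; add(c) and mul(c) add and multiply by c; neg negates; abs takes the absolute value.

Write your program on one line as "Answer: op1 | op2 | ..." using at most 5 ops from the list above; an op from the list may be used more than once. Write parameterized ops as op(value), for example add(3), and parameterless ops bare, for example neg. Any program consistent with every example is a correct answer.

abs | mul(-5) | mul(-6) | add(-7) | add(2)

Check, running the answer program on each example:
  38 -> 38 -> -190 -> 1140 -> 1133 -> 1135
  -37 -> 37 -> -185 -> 1110 -> 1103 -> 1105
  -50 -> 50 -> -250 -> 1500 -> 1493 -> 1495
  -12 -> 12 -> -60 -> 360 -> 353 -> 355
  50 -> 50 -> -250 -> 1500 -> 1493 -> 1495
  -17 -> 17 -> -85 -> 510 -> 503 -> 505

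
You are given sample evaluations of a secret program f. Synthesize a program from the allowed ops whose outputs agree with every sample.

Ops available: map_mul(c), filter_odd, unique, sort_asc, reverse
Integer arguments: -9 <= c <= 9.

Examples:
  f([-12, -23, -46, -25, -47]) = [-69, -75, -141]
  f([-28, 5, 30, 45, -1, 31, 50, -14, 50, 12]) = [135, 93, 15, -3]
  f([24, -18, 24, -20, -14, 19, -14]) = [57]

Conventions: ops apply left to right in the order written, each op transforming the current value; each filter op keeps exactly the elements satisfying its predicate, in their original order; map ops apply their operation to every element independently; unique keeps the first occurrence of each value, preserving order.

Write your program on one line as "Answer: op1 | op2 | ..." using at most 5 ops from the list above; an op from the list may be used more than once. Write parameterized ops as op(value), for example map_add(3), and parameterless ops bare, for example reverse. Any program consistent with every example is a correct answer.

unique | sort_asc | reverse | filter_odd | map_mul(3)

Check, running the answer program on each example:
  [-12, -23, -46, -25, -47] -> [-12, -23, -46, -25, -47] -> [-47, -46, -25, -23, -12] -> [-12, -23, -25, -46, -47] -> [-23, -25, -47] -> [-69, -75, -141]
  [-28, 5, 30, 45, -1, 31, 50, -14, 50, 12] -> [-28, 5, 30, 45, -1, 31, 50, -14, 12] -> [-28, -14, -1, 5, 12, 30, 31, 45, 50] -> [50, 45, 31, 30, 12, 5, -1, -14, -28] -> [45, 31, 5, -1] -> [135, 93, 15, -3]
  [24, -18, 24, -20, -14, 19, -14] -> [24, -18, -20, -14, 19] -> [-20, -18, -14, 19, 24] -> [24, 19, -14, -18, -20] -> [19] -> [57]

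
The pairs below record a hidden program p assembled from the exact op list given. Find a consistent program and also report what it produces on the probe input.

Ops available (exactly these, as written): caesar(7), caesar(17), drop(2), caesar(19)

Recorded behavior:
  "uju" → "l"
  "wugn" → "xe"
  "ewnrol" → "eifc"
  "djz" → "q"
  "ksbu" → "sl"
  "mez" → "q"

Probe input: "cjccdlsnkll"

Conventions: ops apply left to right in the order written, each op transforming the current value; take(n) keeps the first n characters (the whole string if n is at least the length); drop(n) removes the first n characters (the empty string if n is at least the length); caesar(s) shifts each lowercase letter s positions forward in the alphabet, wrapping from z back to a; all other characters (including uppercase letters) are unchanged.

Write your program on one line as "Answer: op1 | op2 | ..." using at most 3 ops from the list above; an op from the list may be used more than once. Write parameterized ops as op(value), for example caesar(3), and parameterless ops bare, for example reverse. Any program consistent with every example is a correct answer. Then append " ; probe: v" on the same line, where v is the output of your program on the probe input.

drop(2) | caesar(17) ; probe: "ttucjebcc"

Check, running the answer program on each example:
  "uju" -> "u" -> "l"
  "wugn" -> "gn" -> "xe"
  "ewnrol" -> "nrol" -> "eifc"
  "djz" -> "z" -> "q"
  "ksbu" -> "bu" -> "sl"
  "mez" -> "z" -> "q"
  probe: "cjccdlsnkll" -> "ccdlsnkll" -> "ttucjebcc"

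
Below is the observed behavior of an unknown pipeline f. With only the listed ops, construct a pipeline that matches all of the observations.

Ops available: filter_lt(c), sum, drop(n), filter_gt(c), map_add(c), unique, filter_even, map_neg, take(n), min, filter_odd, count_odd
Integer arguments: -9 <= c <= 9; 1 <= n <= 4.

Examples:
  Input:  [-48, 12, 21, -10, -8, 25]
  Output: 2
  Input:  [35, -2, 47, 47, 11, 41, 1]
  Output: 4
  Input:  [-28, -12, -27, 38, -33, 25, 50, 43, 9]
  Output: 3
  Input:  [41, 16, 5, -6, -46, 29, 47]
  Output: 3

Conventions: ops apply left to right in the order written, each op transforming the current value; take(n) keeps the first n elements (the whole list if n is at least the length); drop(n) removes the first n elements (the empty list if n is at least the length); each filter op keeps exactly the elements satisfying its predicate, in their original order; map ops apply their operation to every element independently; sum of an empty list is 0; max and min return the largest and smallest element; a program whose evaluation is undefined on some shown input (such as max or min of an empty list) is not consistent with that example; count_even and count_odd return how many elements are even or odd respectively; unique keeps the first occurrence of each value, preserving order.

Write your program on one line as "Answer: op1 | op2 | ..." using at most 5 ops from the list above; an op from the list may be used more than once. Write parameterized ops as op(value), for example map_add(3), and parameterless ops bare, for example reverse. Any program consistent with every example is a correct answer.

unique | drop(2) | filter_gt(-3) | count_odd

Check, running the answer program on each example:
  [-48, 12, 21, -10, -8, 25] -> [-48, 12, 21, -10, -8, 25] -> [21, -10, -8, 25] -> [21, 25] -> 2
  [35, -2, 47, 47, 11, 41, 1] -> [35, -2, 47, 11, 41, 1] -> [47, 11, 41, 1] -> [47, 11, 41, 1] -> 4
  [-28, -12, -27, 38, -33, 25, 50, 43, 9] -> [-28, -12, -27, 38, -33, 25, 50, 43, 9] -> [-27, 38, -33, 25, 50, 43, 9] -> [38, 25, 50, 43, 9] -> 3
  [41, 16, 5, -6, -46, 29, 47] -> [41, 16, 5, -6, -46, 29, 47] -> [5, -6, -46, 29, 47] -> [5, 29, 47] -> 3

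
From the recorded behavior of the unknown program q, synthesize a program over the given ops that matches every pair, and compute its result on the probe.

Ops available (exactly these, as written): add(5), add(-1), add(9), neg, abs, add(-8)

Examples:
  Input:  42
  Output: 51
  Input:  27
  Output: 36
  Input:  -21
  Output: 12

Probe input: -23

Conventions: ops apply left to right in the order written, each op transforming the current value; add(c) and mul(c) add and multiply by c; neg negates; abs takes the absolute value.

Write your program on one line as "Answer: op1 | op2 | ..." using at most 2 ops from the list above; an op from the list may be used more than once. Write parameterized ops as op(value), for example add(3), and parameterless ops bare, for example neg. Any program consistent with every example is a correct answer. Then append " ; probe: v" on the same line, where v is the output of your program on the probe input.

add(9) | abs ; probe: 14

Check, running the answer program on each example:
  42 -> 51 -> 51
  27 -> 36 -> 36
  -21 -> -12 -> 12
  probe: -23 -> -14 -> 14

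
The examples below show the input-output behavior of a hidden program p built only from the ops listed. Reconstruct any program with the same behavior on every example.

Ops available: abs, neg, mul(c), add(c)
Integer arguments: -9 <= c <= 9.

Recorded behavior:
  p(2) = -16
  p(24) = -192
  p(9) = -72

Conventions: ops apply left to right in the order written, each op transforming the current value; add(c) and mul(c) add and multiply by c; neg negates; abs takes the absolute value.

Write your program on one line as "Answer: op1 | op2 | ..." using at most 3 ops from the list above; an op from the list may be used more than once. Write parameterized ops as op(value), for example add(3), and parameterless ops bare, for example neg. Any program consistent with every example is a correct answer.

neg | mul(8)

Check, running the answer program on each example:
  2 -> -2 -> -16
  24 -> -24 -> -192
  9 -> -9 -> -72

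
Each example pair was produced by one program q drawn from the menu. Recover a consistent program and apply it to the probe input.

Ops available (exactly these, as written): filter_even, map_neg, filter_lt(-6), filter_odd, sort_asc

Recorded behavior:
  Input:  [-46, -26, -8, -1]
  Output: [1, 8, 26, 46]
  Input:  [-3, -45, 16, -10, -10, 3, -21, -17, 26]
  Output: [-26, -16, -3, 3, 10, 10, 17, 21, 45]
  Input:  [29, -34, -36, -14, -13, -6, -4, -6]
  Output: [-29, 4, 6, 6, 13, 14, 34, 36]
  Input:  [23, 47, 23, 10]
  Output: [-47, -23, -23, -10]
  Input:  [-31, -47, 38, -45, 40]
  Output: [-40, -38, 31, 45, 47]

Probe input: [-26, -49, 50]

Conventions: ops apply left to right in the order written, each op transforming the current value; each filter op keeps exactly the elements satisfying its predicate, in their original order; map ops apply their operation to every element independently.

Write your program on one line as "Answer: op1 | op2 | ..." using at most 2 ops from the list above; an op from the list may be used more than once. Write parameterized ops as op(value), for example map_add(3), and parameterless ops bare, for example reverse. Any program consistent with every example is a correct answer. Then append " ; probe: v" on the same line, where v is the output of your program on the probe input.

map_neg | sort_asc ; probe: [-50, 26, 49]

Check, running the answer program on each example:
  [-46, -26, -8, -1] -> [46, 26, 8, 1] -> [1, 8, 26, 46]
  [-3, -45, 16, -10, -10, 3, -21, -17, 26] -> [3, 45, -16, 10, 10, -3, 21, 17, -26] -> [-26, -16, -3, 3, 10, 10, 17, 21, 45]
  [29, -34, -36, -14, -13, -6, -4, -6] -> [-29, 34, 36, 14, 13, 6, 4, 6] -> [-29, 4, 6, 6, 13, 14, 34, 36]
  [23, 47, 23, 10] -> [-23, -47, -23, -10] -> [-47, -23, -23, -10]
  [-31, -47, 38, -45, 40] -> [31, 47, -38, 45, -40] -> [-40, -38, 31, 45, 47]
  probe: [-26, -49, 50] -> [26, 49, -50] -> [-50, 26, 49]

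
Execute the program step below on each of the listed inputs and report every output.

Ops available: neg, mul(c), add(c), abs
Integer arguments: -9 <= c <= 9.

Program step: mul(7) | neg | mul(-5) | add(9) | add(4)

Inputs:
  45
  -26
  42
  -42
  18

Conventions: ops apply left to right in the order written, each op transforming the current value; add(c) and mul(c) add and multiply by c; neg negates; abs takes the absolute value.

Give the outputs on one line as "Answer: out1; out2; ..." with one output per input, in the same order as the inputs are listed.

1588; -897; 1483; -1457; 643

Execution, op by op:
  45 -> 315 -> -315 -> 1575 -> 1584 -> 1588
  -26 -> -182 -> 182 -> -910 -> -901 -> -897
  42 -> 294 -> -294 -> 1470 -> 1479 -> 1483
  -42 -> -294 -> 294 -> -1470 -> -1461 -> -1457
  18 -> 126 -> -126 -> 630 -> 639 -> 643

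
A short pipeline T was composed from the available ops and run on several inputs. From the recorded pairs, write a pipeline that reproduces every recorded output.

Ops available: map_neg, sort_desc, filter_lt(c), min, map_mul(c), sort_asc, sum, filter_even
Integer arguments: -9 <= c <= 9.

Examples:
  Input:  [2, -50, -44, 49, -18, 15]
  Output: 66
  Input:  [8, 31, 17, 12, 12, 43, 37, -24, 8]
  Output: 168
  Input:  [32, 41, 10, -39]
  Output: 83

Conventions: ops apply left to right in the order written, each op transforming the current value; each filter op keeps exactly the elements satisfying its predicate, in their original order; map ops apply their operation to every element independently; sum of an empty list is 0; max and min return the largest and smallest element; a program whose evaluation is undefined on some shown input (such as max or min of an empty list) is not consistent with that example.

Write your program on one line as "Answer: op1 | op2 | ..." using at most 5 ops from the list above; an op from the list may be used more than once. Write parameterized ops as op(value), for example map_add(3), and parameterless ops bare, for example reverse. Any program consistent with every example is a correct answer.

map_neg | filter_lt(6) | map_neg | sum

Check, running the answer program on each example:
  [2, -50, -44, 49, -18, 15] -> [-2, 50, 44, -49, 18, -15] -> [-2, -49, -15] -> [2, 49, 15] -> 66
  [8, 31, 17, 12, 12, 43, 37, -24, 8] -> [-8, -31, -17, -12, -12, -43, -37, 24, -8] -> [-8, -31, -17, -12, -12, -43, -37, -8] -> [8, 31, 17, 12, 12, 43, 37, 8] -> 168
  [32, 41, 10, -39] -> [-32, -41, -10, 39] -> [-32, -41, -10] -> [32, 41, 10] -> 83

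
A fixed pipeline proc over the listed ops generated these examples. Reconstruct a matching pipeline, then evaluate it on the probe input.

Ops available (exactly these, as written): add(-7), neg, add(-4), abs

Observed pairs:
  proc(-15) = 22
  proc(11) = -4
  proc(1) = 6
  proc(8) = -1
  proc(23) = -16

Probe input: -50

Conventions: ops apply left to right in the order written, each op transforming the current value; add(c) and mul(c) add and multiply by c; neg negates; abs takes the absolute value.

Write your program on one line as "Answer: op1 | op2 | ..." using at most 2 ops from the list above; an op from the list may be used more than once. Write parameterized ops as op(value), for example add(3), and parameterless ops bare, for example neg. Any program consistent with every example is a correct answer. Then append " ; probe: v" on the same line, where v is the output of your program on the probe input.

add(-7) | neg ; probe: 57

Check, running the answer program on each example:
  -15 -> -22 -> 22
  11 -> 4 -> -4
  1 -> -6 -> 6
  8 -> 1 -> -1
  23 -> 16 -> -16
  probe: -50 -> -57 -> 57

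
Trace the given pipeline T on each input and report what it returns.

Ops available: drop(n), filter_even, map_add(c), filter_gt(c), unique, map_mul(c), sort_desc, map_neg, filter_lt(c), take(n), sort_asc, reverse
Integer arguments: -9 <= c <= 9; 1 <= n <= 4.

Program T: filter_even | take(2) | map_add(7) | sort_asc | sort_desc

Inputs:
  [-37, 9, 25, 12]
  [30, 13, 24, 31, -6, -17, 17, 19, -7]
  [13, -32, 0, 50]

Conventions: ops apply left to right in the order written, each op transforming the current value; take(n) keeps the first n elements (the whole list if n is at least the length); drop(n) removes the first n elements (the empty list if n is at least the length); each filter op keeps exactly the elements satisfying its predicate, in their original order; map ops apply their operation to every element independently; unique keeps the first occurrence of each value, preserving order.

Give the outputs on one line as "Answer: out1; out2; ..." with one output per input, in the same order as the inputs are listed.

Execution, op by op:
  [-37, 9, 25, 12] -> [12] -> [12] -> [19] -> [19] -> [19]
  [30, 13, 24, 31, -6, -17, 17, 19, -7] -> [30, 24, -6] -> [30, 24] -> [37, 31] -> [31, 37] -> [37, 31]
  [13, -32, 0, 50] -> [-32, 0, 50] -> [-32, 0] -> [-25, 7] -> [-25, 7] -> [7, -25]

[19]; [37, 31]; [7, -25]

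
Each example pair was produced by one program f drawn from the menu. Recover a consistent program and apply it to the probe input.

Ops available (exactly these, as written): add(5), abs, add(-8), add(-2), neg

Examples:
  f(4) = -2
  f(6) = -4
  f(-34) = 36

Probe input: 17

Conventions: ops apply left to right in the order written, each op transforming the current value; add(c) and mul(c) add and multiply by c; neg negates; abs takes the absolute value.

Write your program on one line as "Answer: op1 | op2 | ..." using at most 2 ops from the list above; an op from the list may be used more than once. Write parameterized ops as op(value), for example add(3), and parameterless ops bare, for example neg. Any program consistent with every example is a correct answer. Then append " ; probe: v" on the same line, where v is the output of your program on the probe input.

add(-2) | neg ; probe: -15

Check, running the answer program on each example:
  4 -> 2 -> -2
  6 -> 4 -> -4
  -34 -> -36 -> 36
  probe: 17 -> 15 -> -15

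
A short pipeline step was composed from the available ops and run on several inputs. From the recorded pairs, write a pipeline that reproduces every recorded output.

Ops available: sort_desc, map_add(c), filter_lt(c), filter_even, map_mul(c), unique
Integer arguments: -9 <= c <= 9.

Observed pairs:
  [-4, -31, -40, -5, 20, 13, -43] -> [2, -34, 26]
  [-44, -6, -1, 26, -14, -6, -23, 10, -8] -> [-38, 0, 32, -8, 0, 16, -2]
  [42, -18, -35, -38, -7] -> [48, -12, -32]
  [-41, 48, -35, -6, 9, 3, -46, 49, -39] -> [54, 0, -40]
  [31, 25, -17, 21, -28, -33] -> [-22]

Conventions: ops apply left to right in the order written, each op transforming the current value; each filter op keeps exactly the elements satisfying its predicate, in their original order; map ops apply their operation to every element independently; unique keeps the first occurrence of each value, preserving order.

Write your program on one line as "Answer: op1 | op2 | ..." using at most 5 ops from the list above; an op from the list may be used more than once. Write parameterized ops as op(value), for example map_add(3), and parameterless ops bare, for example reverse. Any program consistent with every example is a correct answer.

map_add(1) | map_add(-2) | map_add(-1) | map_add(8) | filter_even

Check, running the answer program on each example:
  [-4, -31, -40, -5, 20, 13, -43] -> [-3, -30, -39, -4, 21, 14, -42] -> [-5, -32, -41, -6, 19, 12, -44] -> [-6, -33, -42, -7, 18, 11, -45] -> [2, -25, -34, 1, 26, 19, -37] -> [2, -34, 26]
  [-44, -6, -1, 26, -14, -6, -23, 10, -8] -> [-43, -5, 0, 27, -13, -5, -22, 11, -7] -> [-45, -7, -2, 25, -15, -7, -24, 9, -9] -> [-46, -8, -3, 24, -16, -8, -25, 8, -10] -> [-38, 0, 5, 32, -8, 0, -17, 16, -2] -> [-38, 0, 32, -8, 0, 16, -2]
  [42, -18, -35, -38, -7] -> [43, -17, -34, -37, -6] -> [41, -19, -36, -39, -8] -> [40, -20, -37, -40, -9] -> [48, -12, -29, -32, -1] -> [48, -12, -32]
  [-41, 48, -35, -6, 9, 3, -46, 49, -39] -> [-40, 49, -34, -5, 10, 4, -45, 50, -38] -> [-42, 47, -36, -7, 8, 2, -47, 48, -40] -> [-43, 46, -37, -8, 7, 1, -48, 47, -41] -> [-35, 54, -29, 0, 15, 9, -40, 55, -33] -> [54, 0, -40]
  [31, 25, -17, 21, -28, -33] -> [32, 26, -16, 22, -27, -32] -> [30, 24, -18, 20, -29, -34] -> [29, 23, -19, 19, -30, -35] -> [37, 31, -11, 27, -22, -27] -> [-22]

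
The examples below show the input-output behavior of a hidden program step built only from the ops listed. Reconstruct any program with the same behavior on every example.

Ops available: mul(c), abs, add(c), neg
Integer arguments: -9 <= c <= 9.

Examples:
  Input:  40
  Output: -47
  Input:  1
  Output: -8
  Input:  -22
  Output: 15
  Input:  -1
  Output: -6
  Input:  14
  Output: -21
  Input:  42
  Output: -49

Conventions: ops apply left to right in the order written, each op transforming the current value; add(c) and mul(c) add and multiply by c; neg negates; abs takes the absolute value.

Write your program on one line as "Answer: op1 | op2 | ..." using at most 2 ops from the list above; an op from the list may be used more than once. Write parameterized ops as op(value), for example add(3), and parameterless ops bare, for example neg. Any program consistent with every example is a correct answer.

neg | add(-7)

Check, running the answer program on each example:
  40 -> -40 -> -47
  1 -> -1 -> -8
  -22 -> 22 -> 15
  -1 -> 1 -> -6
  14 -> -14 -> -21
  42 -> -42 -> -49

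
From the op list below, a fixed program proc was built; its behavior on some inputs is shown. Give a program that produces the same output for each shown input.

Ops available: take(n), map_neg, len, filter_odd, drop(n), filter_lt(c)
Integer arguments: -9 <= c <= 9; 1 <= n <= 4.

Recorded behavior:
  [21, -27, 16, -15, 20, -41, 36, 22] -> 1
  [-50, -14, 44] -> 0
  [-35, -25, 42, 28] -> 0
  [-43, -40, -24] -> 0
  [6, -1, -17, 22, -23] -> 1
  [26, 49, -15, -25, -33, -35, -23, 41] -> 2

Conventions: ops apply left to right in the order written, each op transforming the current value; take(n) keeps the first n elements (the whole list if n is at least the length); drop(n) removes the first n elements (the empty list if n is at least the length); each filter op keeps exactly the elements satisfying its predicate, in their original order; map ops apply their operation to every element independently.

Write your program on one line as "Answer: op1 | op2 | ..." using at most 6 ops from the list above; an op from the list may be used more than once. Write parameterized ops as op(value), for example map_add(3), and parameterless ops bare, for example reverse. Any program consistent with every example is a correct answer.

map_neg | filter_odd | filter_lt(8) | map_neg | len

Check, running the answer program on each example:
  [21, -27, 16, -15, 20, -41, 36, 22] -> [-21, 27, -16, 15, -20, 41, -36, -22] -> [-21, 27, 15, 41] -> [-21] -> [21] -> 1
  [-50, -14, 44] -> [50, 14, -44] -> [] -> [] -> [] -> 0
  [-35, -25, 42, 28] -> [35, 25, -42, -28] -> [35, 25] -> [] -> [] -> 0
  [-43, -40, -24] -> [43, 40, 24] -> [43] -> [] -> [] -> 0
  [6, -1, -17, 22, -23] -> [-6, 1, 17, -22, 23] -> [1, 17, 23] -> [1] -> [-1] -> 1
  [26, 49, -15, -25, -33, -35, -23, 41] -> [-26, -49, 15, 25, 33, 35, 23, -41] -> [-49, 15, 25, 33, 35, 23, -41] -> [-49, -41] -> [49, 41] -> 2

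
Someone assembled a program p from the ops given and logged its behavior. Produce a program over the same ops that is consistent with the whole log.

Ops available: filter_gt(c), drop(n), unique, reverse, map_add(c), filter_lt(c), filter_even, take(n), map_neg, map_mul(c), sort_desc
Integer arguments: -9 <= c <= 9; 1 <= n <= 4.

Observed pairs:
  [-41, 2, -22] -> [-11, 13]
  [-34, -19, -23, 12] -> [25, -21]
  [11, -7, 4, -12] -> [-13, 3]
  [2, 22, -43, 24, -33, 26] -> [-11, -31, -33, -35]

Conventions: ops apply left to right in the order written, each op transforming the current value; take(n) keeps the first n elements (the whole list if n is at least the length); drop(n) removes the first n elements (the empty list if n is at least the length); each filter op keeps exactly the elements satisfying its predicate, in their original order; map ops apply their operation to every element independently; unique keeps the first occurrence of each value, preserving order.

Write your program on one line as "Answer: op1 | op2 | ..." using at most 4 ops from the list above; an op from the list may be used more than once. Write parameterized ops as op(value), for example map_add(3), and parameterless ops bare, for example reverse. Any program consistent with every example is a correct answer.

map_add(8) | filter_even | map_neg | map_add(-1)

Check, running the answer program on each example:
  [-41, 2, -22] -> [-33, 10, -14] -> [10, -14] -> [-10, 14] -> [-11, 13]
  [-34, -19, -23, 12] -> [-26, -11, -15, 20] -> [-26, 20] -> [26, -20] -> [25, -21]
  [11, -7, 4, -12] -> [19, 1, 12, -4] -> [12, -4] -> [-12, 4] -> [-13, 3]
  [2, 22, -43, 24, -33, 26] -> [10, 30, -35, 32, -25, 34] -> [10, 30, 32, 34] -> [-10, -30, -32, -34] -> [-11, -31, -33, -35]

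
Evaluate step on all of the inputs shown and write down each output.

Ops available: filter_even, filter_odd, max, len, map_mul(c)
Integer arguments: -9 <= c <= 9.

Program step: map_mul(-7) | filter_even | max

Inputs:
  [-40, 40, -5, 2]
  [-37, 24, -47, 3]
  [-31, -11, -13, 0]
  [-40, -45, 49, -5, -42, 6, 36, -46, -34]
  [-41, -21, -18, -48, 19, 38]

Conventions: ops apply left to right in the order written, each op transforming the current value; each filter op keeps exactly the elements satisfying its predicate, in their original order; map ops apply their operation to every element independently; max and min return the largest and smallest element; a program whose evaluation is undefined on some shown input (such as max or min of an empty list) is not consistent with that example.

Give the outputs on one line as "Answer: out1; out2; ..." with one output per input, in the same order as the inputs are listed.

Execution, op by op:
  [-40, 40, -5, 2] -> [280, -280, 35, -14] -> [280, -280, -14] -> 280
  [-37, 24, -47, 3] -> [259, -168, 329, -21] -> [-168] -> -168
  [-31, -11, -13, 0] -> [217, 77, 91, 0] -> [0] -> 0
  [-40, -45, 49, -5, -42, 6, 36, -46, -34] -> [280, 315, -343, 35, 294, -42, -252, 322, 238] -> [280, 294, -42, -252, 322, 238] -> 322
  [-41, -21, -18, -48, 19, 38] -> [287, 147, 126, 336, -133, -266] -> [126, 336, -266] -> 336

280; -168; 0; 322; 336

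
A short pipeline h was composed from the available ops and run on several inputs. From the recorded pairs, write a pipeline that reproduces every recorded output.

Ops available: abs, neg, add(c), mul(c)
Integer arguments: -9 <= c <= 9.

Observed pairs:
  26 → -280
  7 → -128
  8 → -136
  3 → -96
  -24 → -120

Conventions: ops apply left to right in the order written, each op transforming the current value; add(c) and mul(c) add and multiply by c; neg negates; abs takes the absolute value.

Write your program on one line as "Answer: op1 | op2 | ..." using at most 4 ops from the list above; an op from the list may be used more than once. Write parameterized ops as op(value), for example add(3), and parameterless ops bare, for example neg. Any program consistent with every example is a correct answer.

add(9) | abs | neg | mul(8)

Check, running the answer program on each example:
  26 -> 35 -> 35 -> -35 -> -280
  7 -> 16 -> 16 -> -16 -> -128
  8 -> 17 -> 17 -> -17 -> -136
  3 -> 12 -> 12 -> -12 -> -96
  -24 -> -15 -> 15 -> -15 -> -120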